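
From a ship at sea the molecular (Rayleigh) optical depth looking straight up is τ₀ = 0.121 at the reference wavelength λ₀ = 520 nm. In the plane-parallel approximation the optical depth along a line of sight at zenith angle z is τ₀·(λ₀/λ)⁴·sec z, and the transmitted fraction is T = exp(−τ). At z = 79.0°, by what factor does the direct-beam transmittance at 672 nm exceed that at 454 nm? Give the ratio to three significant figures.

2.37

Airmass: sec 79.0° = 5.2408.
τ(672 nm) = 0.121 × (520/672)⁴ × 5.2408 = 0.121 × 0.3585 × 5.2408 = 0.2274.
τ(454 nm) = 0.121 × (520/454)⁴ × 5.2408 = 0.121 × 1.7210 × 5.2408 = 1.0914.
T(672)/T(454) = exp(τ_B − τ_A) = exp(0.8640) = 2.3727.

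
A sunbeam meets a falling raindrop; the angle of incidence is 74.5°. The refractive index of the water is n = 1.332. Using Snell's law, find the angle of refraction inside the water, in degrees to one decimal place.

46.3°

Snell: sin θ_r = sin θ_i / n = sin 74.5° / 1.332 = 0.9636 / 1.332 = 0.7234.
θ_r = arcsin(0.7234) = 46.34°.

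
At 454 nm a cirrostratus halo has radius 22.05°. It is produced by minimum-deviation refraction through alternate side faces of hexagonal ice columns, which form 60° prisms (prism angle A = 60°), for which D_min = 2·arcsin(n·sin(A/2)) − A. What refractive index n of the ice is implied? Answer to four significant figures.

1.313

Rearranging: n = sin((D_min + A)/2) / sin(A/2).
(D_min + A)/2 = (22.05° + 60°)/2 = 41.025°.
n = sin 41.025° / sin 30° = 0.6564 / 0.5000 = 1.3128.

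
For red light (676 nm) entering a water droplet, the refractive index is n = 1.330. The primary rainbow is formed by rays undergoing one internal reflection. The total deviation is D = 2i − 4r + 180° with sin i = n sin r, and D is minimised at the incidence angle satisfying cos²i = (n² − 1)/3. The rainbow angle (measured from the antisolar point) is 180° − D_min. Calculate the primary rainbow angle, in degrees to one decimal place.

cos²i = (1.76890 − 1)/3 = 0.25630; i = arccos(0.50626) = 59.585°.
sin r = sin 59.585°/1.330 = 0.64841; r = 40.422°.
D_min = 2·59.585° − 4·40.422° + 180° = 137.484°.
Rainbow angle = 180° − D_min = 42.516°.

42.5°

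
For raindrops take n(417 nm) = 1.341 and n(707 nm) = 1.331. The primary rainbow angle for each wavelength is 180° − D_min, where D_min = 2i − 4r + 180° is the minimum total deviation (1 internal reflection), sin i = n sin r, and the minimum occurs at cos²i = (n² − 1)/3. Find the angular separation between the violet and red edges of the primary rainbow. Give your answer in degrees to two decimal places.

At 417 nm (n = 1.341): cos²i = 0.26609 → i = 58.946°, r = 39.705°, D_min = 139.071°, rainbow angle = 40.929°.
At 707 nm (n = 1.331): cos²i = 0.25719 → i = 59.527°, r = 40.356°, D_min = 137.630°, rainbow angle = 42.370°.
Angular width = |40.929° − 42.370°| = 1.441°.

1.44°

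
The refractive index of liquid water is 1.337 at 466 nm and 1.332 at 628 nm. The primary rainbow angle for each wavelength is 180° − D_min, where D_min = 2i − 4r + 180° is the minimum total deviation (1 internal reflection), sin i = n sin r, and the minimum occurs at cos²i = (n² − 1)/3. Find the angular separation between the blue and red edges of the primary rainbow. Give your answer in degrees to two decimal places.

0.72°

At 466 nm (n = 1.337): cos²i = 0.26252 → i = 59.178°, r = 39.964°, D_min = 138.500°, rainbow angle = 41.500°.
At 628 nm (n = 1.332): cos²i = 0.25807 → i = 59.469°, r = 40.290°, D_min = 137.776°, rainbow angle = 42.224°.
Angular width = |41.500° − 42.224°| = 0.724°.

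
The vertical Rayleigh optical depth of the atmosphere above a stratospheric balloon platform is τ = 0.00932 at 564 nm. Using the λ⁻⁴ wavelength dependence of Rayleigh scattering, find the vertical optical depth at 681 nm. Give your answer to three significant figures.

0.00438

τ(681 nm) = τ(564 nm) × (564/681)⁴ = 0.00932 × (0.8282)⁴ = 0.00932 × 0.4705 = 0.0044.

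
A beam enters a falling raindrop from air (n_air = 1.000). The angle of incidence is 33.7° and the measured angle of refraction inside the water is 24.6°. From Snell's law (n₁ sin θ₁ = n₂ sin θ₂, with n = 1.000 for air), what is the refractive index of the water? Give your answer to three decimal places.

n = sin θ_i / sin θ_r = sin 33.7° / sin 24.6° = 0.5548 / 0.4163 = 1.3329.

1.333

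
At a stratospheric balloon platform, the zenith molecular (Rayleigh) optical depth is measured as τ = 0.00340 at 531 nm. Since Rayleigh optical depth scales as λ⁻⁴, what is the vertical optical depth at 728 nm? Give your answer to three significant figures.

0.000962

τ(728 nm) = τ(531 nm) × (531/728)⁴ = 0.00340 × (0.7294)⁴ = 0.00340 × 0.2830 = 0.0010.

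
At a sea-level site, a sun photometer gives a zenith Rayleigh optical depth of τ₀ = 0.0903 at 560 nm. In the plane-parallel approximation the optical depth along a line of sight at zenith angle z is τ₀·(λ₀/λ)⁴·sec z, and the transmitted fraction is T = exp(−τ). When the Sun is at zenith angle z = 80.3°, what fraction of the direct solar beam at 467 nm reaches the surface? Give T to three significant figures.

sec 80.3° = 5.9351.
τ = 0.0903 × (560/467)⁴ × 5.9351 = 0.0903 × 2.0677 × 5.9351 = 1.1082.
T = exp(−1.1082) = 0.3302.

0.330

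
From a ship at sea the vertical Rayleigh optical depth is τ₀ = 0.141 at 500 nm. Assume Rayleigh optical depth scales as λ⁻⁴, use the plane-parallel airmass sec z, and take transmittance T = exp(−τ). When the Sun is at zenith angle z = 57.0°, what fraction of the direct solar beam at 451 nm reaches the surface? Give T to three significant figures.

0.676

sec 57.0° = 1.8361.
τ = 0.141 × (500/451)⁴ × 1.8361 = 0.141 × 1.5107 × 1.8361 = 0.3911.
T = exp(−0.3911) = 0.6763.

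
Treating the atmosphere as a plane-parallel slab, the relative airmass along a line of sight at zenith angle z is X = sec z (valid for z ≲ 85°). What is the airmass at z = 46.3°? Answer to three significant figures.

X = sec z = 1/cos 46.3° = 1/0.6909 = 1.4474.

1.45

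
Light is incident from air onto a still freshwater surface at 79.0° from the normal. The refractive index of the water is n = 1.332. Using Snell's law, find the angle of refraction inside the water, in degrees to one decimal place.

Snell: sin θ_r = sin θ_i / n = sin 79.0° / 1.332 = 0.9816 / 1.332 = 0.7370.
θ_r = arcsin(0.7370) = 47.47°.

47.5°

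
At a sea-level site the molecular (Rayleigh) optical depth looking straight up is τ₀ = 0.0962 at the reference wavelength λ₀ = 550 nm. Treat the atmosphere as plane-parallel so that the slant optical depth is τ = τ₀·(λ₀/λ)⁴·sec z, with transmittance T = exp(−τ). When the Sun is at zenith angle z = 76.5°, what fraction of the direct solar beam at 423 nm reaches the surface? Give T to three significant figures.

sec 76.5° = 4.2837.
τ = 0.0962 × (550/423)⁴ × 4.2837 = 0.0962 × 2.8582 × 4.2837 = 1.1778.
T = exp(−1.1778) = 0.3079.

0.308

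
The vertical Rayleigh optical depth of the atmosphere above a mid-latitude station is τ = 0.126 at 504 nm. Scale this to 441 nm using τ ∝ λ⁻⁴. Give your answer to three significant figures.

τ(441 nm) = τ(504 nm) × (504/441)⁴ = 0.126 × (1.1429)⁴ = 0.126 × 1.7060 = 0.2150.

0.215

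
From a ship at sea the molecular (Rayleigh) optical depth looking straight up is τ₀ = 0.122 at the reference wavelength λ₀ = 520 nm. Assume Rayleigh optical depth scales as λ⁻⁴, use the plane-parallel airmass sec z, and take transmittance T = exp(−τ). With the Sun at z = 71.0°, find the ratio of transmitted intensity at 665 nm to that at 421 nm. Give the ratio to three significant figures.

Airmass: sec 71.0° = 3.0716.
τ(665 nm) = 0.122 × (520/665)⁴ × 3.0716 = 0.122 × 0.3739 × 3.0716 = 0.1401.
τ(421 nm) = 0.122 × (520/421)⁴ × 3.0716 = 0.122 × 2.3275 × 3.0716 = 0.8722.
T(665)/T(421) = exp(τ_B − τ_A) = exp(0.7321) = 2.0794.

2.08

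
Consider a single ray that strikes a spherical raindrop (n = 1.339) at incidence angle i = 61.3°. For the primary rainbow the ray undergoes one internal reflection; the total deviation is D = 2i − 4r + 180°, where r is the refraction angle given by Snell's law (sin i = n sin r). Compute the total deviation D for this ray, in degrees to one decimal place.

sin r = sin 61.3° / 1.339 = 0.8771/1.339 = 0.6551; r = 40.93°.
D = 2·61.3° − 4·40.93° + 180° = 122.60° − 163.70° + 180° = 138.90°.

138.9°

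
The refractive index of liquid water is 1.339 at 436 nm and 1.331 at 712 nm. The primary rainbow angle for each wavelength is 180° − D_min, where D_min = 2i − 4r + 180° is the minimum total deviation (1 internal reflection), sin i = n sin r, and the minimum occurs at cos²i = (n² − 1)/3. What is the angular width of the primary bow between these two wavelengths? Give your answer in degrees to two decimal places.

At 436 nm (n = 1.339): cos²i = 0.26431 → i = 59.062°, r = 39.834°, D_min = 138.786°, rainbow angle = 41.214°.
At 712 nm (n = 1.331): cos²i = 0.25719 → i = 59.527°, r = 40.356°, D_min = 137.630°, rainbow angle = 42.370°.
Angular width = |41.214° − 42.370°| = 1.156°.

1.16°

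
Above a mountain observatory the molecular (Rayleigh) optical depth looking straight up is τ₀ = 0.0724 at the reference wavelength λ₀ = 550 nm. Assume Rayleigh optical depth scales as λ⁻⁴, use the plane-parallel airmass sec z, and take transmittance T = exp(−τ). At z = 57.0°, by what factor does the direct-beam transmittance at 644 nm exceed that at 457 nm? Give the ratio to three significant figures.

Airmass: sec 57.0° = 1.8361.
τ(644 nm) = 0.0724 × (550/644)⁴ × 1.8361 = 0.0724 × 0.5320 × 1.8361 = 0.0707.
τ(457 nm) = 0.0724 × (550/457)⁴ × 1.8361 = 0.0724 × 2.0979 × 1.8361 = 0.2789.
T(644)/T(457) = exp(τ_B − τ_A) = exp(0.2082) = 1.2314.

1.23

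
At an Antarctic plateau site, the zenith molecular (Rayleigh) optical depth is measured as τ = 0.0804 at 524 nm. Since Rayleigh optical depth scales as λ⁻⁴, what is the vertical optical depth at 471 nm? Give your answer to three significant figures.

0.123

τ(471 nm) = τ(524 nm) × (524/471)⁴ = 0.0804 × (1.1125)⁴ = 0.0804 × 1.5319 = 0.1232.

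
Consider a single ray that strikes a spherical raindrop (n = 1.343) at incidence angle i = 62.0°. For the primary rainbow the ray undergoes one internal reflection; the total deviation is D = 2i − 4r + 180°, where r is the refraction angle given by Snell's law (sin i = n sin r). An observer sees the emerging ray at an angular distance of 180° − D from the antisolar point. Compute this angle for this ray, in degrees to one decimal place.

sin r = sin 62.0° / 1.343 = 0.8829/1.343 = 0.6574; r = 41.11°.
D = 2·62.0° − 4·41.11° + 180° = 124.00° − 164.42° + 180° = 139.58°.
Angle from antisolar point = 180° − D = 40.42°.

40.4°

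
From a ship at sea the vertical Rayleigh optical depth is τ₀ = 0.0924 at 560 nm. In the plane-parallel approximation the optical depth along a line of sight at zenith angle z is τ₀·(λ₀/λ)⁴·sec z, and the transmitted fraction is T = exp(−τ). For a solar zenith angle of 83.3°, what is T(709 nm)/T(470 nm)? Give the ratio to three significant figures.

3.63

Airmass: sec 83.3° = 8.5711.
τ(709 nm) = 0.0924 × (560/709)⁴ × 8.5711 = 0.0924 × 0.3892 × 8.5711 = 0.3082.
τ(470 nm) = 0.0924 × (560/470)⁴ × 8.5711 = 0.0924 × 2.0154 × 8.5711 = 1.5961.
T(709)/T(470) = exp(τ_B − τ_A) = exp(1.2879) = 3.6252.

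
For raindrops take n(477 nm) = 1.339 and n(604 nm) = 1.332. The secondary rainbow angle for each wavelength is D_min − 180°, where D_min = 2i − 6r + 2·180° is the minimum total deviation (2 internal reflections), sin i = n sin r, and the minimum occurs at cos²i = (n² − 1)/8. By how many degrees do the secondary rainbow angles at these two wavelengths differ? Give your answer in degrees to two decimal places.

At 477 nm (n = 1.339): cos²i = 0.09912 → i = 71.650°, r = 45.141°, D_min = 232.451°, rainbow angle = 52.451°.
At 604 nm (n = 1.332): cos²i = 0.09678 → i = 71.875°, r = 45.520°, D_min = 230.628°, rainbow angle = 50.628°.
Angular width = |52.451° − 50.628°| = 1.823°.

1.82°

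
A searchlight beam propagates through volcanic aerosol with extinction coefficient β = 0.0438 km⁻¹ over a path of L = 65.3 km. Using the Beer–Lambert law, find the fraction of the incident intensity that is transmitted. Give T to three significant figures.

τ = β·L = 0.0438 × 65.3 = 2.8601.
T = exp(−2.8601) = 0.0573.

0.0573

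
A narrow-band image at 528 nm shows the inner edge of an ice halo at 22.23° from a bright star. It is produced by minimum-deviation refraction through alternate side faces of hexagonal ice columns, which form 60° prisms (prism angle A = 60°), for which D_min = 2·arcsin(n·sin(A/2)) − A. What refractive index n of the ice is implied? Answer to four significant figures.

1.315

Rearranging: n = sin((D_min + A)/2) / sin(A/2).
(D_min + A)/2 = (22.23° + 60°)/2 = 41.115°.
n = sin 41.115° / sin 30° = 0.6576 / 0.5000 = 1.3151.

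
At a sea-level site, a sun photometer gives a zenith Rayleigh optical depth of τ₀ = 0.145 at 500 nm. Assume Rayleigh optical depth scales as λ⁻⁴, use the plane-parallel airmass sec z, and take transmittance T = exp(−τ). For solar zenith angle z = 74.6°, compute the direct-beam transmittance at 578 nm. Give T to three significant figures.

sec 74.6° = 3.7657.
τ = 0.145 × (500/578)⁴ × 3.7657 = 0.145 × 0.5600 × 3.7657 = 0.3058.
T = exp(−0.3058) = 0.7366.

0.737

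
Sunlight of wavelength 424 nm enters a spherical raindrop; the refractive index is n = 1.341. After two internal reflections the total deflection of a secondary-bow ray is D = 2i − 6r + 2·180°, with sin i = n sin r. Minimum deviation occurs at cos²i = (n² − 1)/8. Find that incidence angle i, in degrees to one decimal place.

cos²i = (1.341² − 1)/8 = (1.79828 − 1)/8 = 0.09979.
cos i = 0.31589, so i = 71.586°.

71.6°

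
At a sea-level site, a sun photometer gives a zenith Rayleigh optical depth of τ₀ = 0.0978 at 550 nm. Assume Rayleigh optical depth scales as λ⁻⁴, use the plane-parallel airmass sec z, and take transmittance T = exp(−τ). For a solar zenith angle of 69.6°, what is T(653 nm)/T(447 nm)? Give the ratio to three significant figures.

1.65

Airmass: sec 69.6° = 2.8688.
τ(653 nm) = 0.0978 × (550/653)⁴ × 2.8688 = 0.0978 × 0.5033 × 2.8688 = 0.1412.
τ(447 nm) = 0.0978 × (550/447)⁴ × 2.8688 = 0.0978 × 2.2920 × 2.8688 = 0.6431.
T(653)/T(447) = exp(τ_B − τ_A) = exp(0.5019) = 1.6518.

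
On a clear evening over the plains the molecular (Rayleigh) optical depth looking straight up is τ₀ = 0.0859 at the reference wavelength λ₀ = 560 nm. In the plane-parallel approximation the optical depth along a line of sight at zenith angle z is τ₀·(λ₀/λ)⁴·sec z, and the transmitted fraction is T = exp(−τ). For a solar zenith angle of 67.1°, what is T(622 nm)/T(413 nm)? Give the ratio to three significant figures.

1.82

Airmass: sec 67.1° = 2.5699.
τ(622 nm) = 0.0859 × (560/622)⁴ × 2.5699 = 0.0859 × 0.6570 × 2.5699 = 0.1450.
τ(413 nm) = 0.0859 × (560/413)⁴ × 2.5699 = 0.0859 × 3.3803 × 2.5699 = 0.7462.
T(622)/T(413) = exp(τ_B − τ_A) = exp(0.6012) = 1.8242.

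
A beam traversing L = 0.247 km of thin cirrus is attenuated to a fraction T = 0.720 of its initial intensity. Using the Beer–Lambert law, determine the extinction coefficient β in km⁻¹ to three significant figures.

Beer–Lambert: T = exp(−βL) ⇒ β = −ln(T)/L = −ln(0.720)/0.247 = 0.3285/0.247 = 1.33 km⁻¹.

1.33 km⁻¹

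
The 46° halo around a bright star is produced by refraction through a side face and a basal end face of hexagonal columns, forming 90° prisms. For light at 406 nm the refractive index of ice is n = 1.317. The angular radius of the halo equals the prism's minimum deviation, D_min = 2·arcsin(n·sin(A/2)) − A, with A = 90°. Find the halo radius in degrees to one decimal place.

47.3°

n·sin(A/2) = 1.317 × sin 45° = 1.317 × 0.7071 = 0.9313.
D_min = 2·arcsin(0.9313) − 90° = 2 × 68.632° − 90° = 47.264°.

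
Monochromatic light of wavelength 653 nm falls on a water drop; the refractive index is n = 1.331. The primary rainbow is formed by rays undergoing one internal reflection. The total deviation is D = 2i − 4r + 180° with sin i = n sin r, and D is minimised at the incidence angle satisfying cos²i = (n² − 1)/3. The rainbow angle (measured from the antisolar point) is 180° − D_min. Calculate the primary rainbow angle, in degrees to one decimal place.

cos²i = (1.77156 − 1)/3 = 0.25719; i = arccos(0.50714) = 59.527°.
sin r = sin 59.527°/1.331 = 0.64753; r = 40.356°.
D_min = 2·59.527° − 4·40.356° + 180° = 137.630°.
Rainbow angle = 180° − D_min = 42.370°.

42.4°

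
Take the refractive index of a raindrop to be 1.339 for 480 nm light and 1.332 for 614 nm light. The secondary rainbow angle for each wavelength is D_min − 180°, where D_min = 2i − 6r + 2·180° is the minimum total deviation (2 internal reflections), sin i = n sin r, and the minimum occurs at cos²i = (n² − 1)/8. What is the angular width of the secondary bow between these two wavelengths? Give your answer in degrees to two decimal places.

At 480 nm (n = 1.339): cos²i = 0.09912 → i = 71.650°, r = 45.141°, D_min = 232.451°, rainbow angle = 52.451°.
At 614 nm (n = 1.332): cos²i = 0.09678 → i = 71.875°, r = 45.520°, D_min = 230.628°, rainbow angle = 50.628°.
Angular width = |52.451° − 50.628°| = 1.823°.

1.82°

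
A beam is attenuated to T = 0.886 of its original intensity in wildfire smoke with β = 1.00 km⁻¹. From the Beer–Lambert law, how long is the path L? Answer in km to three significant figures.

Beer–Lambert: T = exp(−βL) ⇒ L = −ln(T)/β = −ln(0.886)/1.00 = 0.1210/1.00 = 0.121 km.

0.121 km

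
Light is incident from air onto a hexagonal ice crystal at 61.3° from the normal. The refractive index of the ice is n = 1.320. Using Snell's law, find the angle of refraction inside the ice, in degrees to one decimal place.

Snell: sin θ_r = sin θ_i / n = sin 61.3° / 1.320 = 0.8771 / 1.320 = 0.6645.
θ_r = arcsin(0.6645) = 41.64°.

41.6°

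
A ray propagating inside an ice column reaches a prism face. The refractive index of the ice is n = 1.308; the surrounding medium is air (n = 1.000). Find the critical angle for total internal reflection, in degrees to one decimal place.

sin θ_c = n_air / n = 1.000 / 1.308 = 0.7645.
θ_c = arcsin(0.7645) = 49.86°.

49.9°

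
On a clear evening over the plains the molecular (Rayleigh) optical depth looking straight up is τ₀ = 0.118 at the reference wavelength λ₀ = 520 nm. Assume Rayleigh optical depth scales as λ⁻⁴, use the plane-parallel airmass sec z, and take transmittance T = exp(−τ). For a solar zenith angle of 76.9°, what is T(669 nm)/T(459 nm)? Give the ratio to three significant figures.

Airmass: sec 76.9° = 4.4121.
τ(669 nm) = 0.118 × (520/669)⁴ × 4.4121 = 0.118 × 0.3650 × 4.4121 = 0.1900.
τ(459 nm) = 0.118 × (520/459)⁴ × 4.4121 = 0.118 × 1.6473 × 4.4121 = 0.8576.
T(669)/T(459) = exp(τ_B − τ_A) = exp(0.6676) = 1.9495.

1.95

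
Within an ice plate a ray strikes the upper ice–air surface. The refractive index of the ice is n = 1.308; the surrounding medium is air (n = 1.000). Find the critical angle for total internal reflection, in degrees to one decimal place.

49.9°

sin θ_c = n_air / n = 1.000 / 1.308 = 0.7645.
θ_c = arcsin(0.7645) = 49.86°.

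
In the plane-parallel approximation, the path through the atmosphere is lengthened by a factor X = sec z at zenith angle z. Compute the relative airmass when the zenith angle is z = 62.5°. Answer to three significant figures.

X = sec z = 1/cos 62.5° = 1/0.4617 = 2.1657.

2.17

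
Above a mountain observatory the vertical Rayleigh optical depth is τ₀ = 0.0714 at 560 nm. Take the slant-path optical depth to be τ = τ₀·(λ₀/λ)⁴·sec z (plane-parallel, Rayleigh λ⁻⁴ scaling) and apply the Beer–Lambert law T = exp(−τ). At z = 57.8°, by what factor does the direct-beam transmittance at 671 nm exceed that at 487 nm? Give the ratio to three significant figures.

1.18

Airmass: sec 57.8° = 1.8766.
τ(671 nm) = 0.0714 × (560/671)⁴ × 1.8766 = 0.0714 × 0.4851 × 1.8766 = 0.0650.
τ(487 nm) = 0.0714 × (560/487)⁴ × 1.8766 = 0.0714 × 1.7484 × 1.8766 = 0.2343.
T(671)/T(487) = exp(τ_B − τ_A) = exp(0.1693) = 1.1844.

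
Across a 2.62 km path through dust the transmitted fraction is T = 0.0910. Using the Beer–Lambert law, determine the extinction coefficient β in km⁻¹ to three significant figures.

Beer–Lambert: T = exp(−βL) ⇒ β = −ln(T)/L = −ln(0.0910)/2.62 = 2.3969/2.62 = 0.9148 km⁻¹.

0.915 km⁻¹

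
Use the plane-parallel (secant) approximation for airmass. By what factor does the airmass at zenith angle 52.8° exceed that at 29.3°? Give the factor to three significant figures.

X(52.8°)/X(29.3°) = sec 52.8° / sec 29.3° = cos 29.3° / cos 52.8° = 0.8721/0.6046 = 1.4424.

1.44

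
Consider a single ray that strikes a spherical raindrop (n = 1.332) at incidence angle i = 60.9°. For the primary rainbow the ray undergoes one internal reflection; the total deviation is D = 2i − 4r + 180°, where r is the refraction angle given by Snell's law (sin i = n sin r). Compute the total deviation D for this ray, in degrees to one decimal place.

137.8°

sin r = sin 60.9° / 1.332 = 0.8738/1.332 = 0.6560; r = 40.99°.
D = 2·60.9° − 4·40.99° + 180° = 121.80° − 163.98° + 180° = 137.82°.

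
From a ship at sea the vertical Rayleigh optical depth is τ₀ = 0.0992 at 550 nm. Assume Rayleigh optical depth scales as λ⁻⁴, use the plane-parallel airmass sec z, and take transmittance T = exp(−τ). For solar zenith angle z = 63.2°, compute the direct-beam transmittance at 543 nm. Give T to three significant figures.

0.793

sec 63.2° = 2.2179.
τ = 0.0992 × (550/543)⁴ × 2.2179 = 0.0992 × 1.0526 × 2.2179 = 0.2316.
T = exp(−0.2316) = 0.7933.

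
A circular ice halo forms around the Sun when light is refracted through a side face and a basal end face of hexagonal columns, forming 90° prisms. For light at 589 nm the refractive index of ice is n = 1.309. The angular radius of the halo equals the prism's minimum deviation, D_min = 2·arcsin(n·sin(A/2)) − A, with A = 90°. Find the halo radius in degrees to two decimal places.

45.52°

n·sin(A/2) = 1.309 × sin 45° = 1.309 × 0.7071 = 0.9256.
D_min = 2·arcsin(0.9256) − 90° = 2 × 67.759° − 90° = 45.519°.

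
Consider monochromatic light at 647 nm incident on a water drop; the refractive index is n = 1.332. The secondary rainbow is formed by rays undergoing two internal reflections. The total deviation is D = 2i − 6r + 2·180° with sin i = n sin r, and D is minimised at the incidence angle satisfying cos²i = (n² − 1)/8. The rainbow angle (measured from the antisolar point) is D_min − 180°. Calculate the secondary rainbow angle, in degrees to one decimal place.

50.6°

cos²i = (1.77422 − 1)/8 = 0.09678; i = arccos(0.31109) = 71.875°.
sin r = sin 71.875°/1.332 = 0.71350; r = 45.520°.
D_min = 2·71.875° − 6·45.520° + 360° = 230.628°.
Rainbow angle = D_min − 180° = 50.628°.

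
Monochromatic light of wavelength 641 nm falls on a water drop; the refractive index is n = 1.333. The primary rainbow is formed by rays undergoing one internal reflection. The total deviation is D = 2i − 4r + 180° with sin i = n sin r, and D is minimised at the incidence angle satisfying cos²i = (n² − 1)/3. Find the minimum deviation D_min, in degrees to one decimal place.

137.9°

cos²i = (1.77689 − 1)/3 = 0.25896; i = arccos(0.50888) = 59.410°.
sin r = sin 59.410°/1.333 = 0.64579; r = 40.225°.
D_min = 2·59.410° − 4·40.225° + 180° = 137.922°.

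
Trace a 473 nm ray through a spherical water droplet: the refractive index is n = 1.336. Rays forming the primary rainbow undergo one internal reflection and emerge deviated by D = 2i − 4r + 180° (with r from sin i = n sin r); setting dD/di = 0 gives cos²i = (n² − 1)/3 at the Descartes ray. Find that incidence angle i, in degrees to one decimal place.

cos²i = (1.336² − 1)/3 = (1.78490 − 1)/3 = 0.26163.
cos i = 0.51150, so i = 59.236°.

59.2°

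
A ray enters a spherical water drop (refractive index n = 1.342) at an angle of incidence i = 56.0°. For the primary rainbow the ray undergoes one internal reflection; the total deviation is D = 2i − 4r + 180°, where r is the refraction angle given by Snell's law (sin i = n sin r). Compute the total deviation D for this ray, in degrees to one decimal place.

sin r = sin 56.0° / 1.342 = 0.8290/1.342 = 0.6178; r = 38.15°.
D = 2·56.0° − 4·38.15° + 180° = 112.00° − 152.61° + 180° = 139.39°.

139.4°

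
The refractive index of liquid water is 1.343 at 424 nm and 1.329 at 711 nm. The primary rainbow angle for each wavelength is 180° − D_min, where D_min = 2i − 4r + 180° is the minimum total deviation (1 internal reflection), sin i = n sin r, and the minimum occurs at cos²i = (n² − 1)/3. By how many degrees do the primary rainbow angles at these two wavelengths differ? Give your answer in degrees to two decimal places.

2.02°

At 424 nm (n = 1.343): cos²i = 0.26788 → i = 58.830°, r = 39.577°, D_min = 139.354°, rainbow angle = 40.646°.
At 711 nm (n = 1.329): cos²i = 0.25541 → i = 59.643°, r = 40.487°, D_min = 137.337°, rainbow angle = 42.663°.
Angular width = |40.646° − 42.663°| = 2.017°.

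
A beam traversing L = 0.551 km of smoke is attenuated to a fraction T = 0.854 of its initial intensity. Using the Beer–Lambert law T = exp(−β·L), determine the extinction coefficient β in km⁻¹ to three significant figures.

0.286 km⁻¹

Beer–Lambert: T = exp(−βL) ⇒ β = −ln(T)/L = −ln(0.854)/0.551 = 0.1578/0.551 = 0.2864 km⁻¹.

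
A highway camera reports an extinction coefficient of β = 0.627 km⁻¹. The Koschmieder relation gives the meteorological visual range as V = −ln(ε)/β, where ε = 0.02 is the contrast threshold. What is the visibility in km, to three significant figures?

V = −ln(0.02) / 0.627 = 3.912 / 0.627 = 6.2393 km.

6.24 km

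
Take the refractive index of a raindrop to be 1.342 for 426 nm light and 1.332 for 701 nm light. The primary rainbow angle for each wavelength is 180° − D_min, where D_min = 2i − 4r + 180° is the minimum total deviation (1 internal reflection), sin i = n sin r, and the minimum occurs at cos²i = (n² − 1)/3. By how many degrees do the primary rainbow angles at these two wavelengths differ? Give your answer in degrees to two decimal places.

At 426 nm (n = 1.342): cos²i = 0.26699 → i = 58.888°, r = 39.641°, D_min = 139.213°, rainbow angle = 40.787°.
At 701 nm (n = 1.332): cos²i = 0.25807 → i = 59.469°, r = 40.290°, D_min = 137.776°, rainbow angle = 42.224°.
Angular width = |40.787° − 42.224°| = 1.437°.

1.44°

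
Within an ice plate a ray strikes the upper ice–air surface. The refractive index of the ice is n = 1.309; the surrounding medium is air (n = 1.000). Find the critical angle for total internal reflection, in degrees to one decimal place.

sin θ_c = n_air / n = 1.000 / 1.309 = 0.7639.
θ_c = arcsin(0.7639) = 49.81°.

49.8°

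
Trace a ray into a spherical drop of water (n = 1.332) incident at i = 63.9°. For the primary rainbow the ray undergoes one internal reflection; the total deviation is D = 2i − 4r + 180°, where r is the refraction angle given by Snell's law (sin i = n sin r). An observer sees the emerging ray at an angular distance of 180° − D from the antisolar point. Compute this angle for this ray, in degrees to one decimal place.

41.8°

sin r = sin 63.9° / 1.332 = 0.8980/1.332 = 0.6742; r = 42.39°.
D = 2·63.9° − 4·42.39° + 180° = 127.80° − 169.57° + 180° = 138.23°.
Angle from antisolar point = 180° − D = 41.77°.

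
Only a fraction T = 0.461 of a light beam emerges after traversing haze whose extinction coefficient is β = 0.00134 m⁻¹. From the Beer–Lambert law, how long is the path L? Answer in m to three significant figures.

Beer–Lambert: T = exp(−βL) ⇒ L = −ln(T)/β = −ln(0.461)/0.00134 = 0.7744/0.00134 = 577.9 m.

578 m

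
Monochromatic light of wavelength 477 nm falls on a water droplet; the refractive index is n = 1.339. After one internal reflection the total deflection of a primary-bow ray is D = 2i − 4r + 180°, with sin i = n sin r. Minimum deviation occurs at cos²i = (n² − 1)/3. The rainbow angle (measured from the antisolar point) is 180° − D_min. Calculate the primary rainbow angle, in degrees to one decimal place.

41.2°

cos²i = (1.79292 − 1)/3 = 0.26431; i = arccos(0.51411) = 59.062°.
sin r = sin 59.062°/1.339 = 0.64057; r = 39.834°.
D_min = 2·59.062° − 4·39.834° + 180° = 138.786°.
Rainbow angle = 180° − D_min = 41.214°.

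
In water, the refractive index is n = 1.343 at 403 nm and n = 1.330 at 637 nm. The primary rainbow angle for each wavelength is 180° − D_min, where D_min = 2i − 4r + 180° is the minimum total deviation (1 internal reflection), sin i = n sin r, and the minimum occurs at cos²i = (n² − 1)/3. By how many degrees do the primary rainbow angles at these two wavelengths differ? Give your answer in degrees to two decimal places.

1.87°

At 403 nm (n = 1.343): cos²i = 0.26788 → i = 58.830°, r = 39.577°, D_min = 139.354°, rainbow angle = 40.646°.
At 637 nm (n = 1.330): cos²i = 0.25630 → i = 59.585°, r = 40.422°, D_min = 137.484°, rainbow angle = 42.516°.
Angular width = |40.646° − 42.516°| = 1.871°.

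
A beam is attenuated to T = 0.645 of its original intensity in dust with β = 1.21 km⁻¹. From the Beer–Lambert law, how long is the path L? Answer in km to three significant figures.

Beer–Lambert: T = exp(−βL) ⇒ L = −ln(T)/β = −ln(0.645)/1.21 = 0.4385/1.21 = 0.3624 km.

0.362 km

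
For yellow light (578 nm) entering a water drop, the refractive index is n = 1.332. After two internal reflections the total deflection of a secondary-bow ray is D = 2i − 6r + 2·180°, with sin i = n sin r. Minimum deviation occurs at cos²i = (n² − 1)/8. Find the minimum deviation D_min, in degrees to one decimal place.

cos²i = (1.77422 − 1)/8 = 0.09678; i = arccos(0.31109) = 71.875°.
sin r = sin 71.875°/1.332 = 0.71350; r = 45.520°.
D_min = 2·71.875° − 6·45.520° + 360° = 230.628°.

230.6°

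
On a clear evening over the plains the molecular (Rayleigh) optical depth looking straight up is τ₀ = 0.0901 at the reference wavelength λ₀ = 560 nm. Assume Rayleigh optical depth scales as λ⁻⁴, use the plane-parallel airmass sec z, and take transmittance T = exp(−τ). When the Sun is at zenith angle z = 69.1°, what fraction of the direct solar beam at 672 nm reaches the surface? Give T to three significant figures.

sec 69.1° = 2.8032.
τ = 0.0901 × (560/672)⁴ × 2.8032 = 0.0901 × 0.4823 × 2.8032 = 0.1218.
T = exp(−0.1218) = 0.8853.

0.885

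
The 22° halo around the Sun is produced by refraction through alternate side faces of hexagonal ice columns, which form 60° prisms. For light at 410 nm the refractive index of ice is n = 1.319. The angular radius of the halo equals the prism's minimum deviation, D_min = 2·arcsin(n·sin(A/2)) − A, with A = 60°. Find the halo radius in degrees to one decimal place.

n·sin(A/2) = 1.319 × sin 30° = 1.319 × 0.5000 = 0.6595.
D_min = 2·arcsin(0.6595) − 60° = 2 × 41.262° − 60° = 22.524°.

22.5°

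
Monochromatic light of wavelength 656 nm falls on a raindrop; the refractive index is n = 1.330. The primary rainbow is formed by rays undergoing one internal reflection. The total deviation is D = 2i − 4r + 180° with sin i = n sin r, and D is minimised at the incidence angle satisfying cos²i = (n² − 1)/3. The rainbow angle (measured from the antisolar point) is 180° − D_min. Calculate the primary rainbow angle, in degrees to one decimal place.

42.5°

cos²i = (1.76890 − 1)/3 = 0.25630; i = arccos(0.50626) = 59.585°.
sin r = sin 59.585°/1.330 = 0.64841; r = 40.422°.
D_min = 2·59.585° − 4·40.422° + 180° = 137.484°.
Rainbow angle = 180° − D_min = 42.516°.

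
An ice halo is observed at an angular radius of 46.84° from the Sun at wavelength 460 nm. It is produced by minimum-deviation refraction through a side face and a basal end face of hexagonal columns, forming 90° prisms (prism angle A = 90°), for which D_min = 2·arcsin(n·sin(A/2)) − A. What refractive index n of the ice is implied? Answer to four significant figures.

1.315

Rearranging: n = sin((D_min + A)/2) / sin(A/2).
(D_min + A)/2 = (46.84° + 90°)/2 = 68.420°.
n = sin 68.420° / sin 45° = 0.9299 / 0.7071 = 1.3151.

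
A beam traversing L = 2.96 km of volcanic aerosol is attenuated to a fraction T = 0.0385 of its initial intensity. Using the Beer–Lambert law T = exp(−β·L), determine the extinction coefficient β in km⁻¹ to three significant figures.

1.10 km⁻¹

Beer–Lambert: T = exp(−βL) ⇒ β = −ln(T)/L = −ln(0.0385)/2.96 = 3.2571/2.96 = 1.1 km⁻¹.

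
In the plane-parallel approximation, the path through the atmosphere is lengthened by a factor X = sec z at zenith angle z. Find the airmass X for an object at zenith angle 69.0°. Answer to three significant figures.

2.79

X = sec z = 1/cos 69.0° = 1/0.3584 = 2.7904.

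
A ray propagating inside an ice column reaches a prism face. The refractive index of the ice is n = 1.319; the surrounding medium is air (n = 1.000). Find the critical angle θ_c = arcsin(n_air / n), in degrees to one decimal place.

49.3°

sin θ_c = n_air / n = 1.000 / 1.319 = 0.7582.
θ_c = arcsin(0.7582) = 49.30°.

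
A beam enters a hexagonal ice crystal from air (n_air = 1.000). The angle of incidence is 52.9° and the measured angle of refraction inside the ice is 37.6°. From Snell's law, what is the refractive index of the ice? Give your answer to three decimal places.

1.307

n = sin θ_i / sin θ_r = sin 52.9° / sin 37.6° = 0.7976 / 0.6101 = 1.3072.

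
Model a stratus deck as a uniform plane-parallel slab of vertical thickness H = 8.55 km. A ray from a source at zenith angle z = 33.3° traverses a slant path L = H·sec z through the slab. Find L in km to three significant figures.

10.2 km

sec z = 1/cos 33.3° = 1.1964.
L = 8.55 × 1.1964 = 10.230 km.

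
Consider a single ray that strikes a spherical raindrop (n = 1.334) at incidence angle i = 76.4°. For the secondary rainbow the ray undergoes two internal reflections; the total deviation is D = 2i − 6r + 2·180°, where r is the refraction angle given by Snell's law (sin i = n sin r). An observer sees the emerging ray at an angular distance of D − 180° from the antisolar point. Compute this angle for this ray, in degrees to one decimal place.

sin r = sin 76.4° / 1.334 = 0.9720/1.334 = 0.7286; r = 46.77°.
D = 2·76.4° − 6·46.77° + 2·180° = 152.80° − 280.62° + 360° = 232.18°.
Angle from antisolar point = D − 180° = 52.18°.

52.2°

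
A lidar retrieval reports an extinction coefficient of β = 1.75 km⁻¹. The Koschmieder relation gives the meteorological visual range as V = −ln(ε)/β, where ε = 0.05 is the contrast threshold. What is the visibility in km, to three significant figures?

1.71 km

V = −ln(0.05) / 1.75 = 2.996 / 1.75 = 1.7118 km.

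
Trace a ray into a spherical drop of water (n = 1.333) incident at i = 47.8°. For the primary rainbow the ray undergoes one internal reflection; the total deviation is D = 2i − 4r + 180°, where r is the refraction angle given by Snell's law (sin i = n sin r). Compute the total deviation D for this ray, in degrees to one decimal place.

sin r = sin 47.8° / 1.333 = 0.7408/1.333 = 0.5557; r = 33.76°.
D = 2·47.8° − 4·33.76° + 180° = 95.60° − 135.05° + 180° = 140.55°.

140.6°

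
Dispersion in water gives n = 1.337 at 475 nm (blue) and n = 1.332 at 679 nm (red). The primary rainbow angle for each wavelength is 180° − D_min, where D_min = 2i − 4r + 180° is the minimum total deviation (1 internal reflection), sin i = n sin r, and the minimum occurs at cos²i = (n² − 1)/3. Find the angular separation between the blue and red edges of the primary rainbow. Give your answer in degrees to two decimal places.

0.72°

At 475 nm (n = 1.337): cos²i = 0.26252 → i = 59.178°, r = 39.964°, D_min = 138.500°, rainbow angle = 41.500°.
At 679 nm (n = 1.332): cos²i = 0.25807 → i = 59.469°, r = 40.290°, D_min = 137.776°, rainbow angle = 42.224°.
Angular width = |41.500° − 42.224°| = 0.724°.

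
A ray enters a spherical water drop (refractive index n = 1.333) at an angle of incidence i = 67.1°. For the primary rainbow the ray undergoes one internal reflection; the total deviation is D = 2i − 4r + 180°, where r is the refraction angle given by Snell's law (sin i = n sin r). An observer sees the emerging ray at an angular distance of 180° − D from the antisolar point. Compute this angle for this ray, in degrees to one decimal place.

40.7°

sin r = sin 67.1° / 1.333 = 0.9212/1.333 = 0.6911; r = 43.71°.
D = 2·67.1° − 4·43.71° + 180° = 134.20° − 174.86° + 180° = 139.34°.
Angle from antisolar point = 180° − D = 40.66°.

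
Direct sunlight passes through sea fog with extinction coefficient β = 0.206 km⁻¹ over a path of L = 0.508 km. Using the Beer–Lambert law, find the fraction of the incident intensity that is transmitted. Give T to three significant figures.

τ = β·L = 0.206 × 0.508 = 0.1046.
T = exp(−0.1046) = 0.9006.

0.901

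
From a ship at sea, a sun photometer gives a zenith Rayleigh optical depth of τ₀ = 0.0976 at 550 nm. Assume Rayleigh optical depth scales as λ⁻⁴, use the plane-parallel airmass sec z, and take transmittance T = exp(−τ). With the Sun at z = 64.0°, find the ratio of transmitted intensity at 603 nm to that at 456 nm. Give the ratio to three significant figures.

Airmass: sec 64.0° = 2.2812.
τ(603 nm) = 0.0976 × (550/603)⁴ × 2.2812 = 0.0976 × 0.6921 × 2.2812 = 0.1541.
τ(456 nm) = 0.0976 × (550/456)⁴ × 2.2812 = 0.0976 × 2.1164 × 2.2812 = 0.4712.
T(603)/T(456) = exp(τ_B − τ_A) = exp(0.3171) = 1.3731.

1.37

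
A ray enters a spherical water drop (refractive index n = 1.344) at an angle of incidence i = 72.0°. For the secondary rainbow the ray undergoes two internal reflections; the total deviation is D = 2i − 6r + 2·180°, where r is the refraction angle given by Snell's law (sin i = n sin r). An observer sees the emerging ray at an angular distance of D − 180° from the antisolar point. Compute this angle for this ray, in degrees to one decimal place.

53.7°

sin r = sin 72.0° / 1.344 = 0.9511/1.344 = 0.7076; r = 45.04°.
D = 2·72.0° − 6·45.04° + 2·180° = 144.00° − 270.26° + 360° = 233.74°.
Angle from antisolar point = D − 180° = 53.74°.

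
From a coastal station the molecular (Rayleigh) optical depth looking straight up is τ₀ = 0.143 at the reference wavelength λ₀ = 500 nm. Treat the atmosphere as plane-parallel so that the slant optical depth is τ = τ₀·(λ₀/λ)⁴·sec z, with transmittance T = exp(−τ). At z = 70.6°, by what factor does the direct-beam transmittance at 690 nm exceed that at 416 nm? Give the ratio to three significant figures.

2.18

Airmass: sec 70.6° = 3.0106.
τ(690 nm) = 0.143 × (500/690)⁴ × 3.0106 = 0.143 × 0.2757 × 3.0106 = 0.1187.
τ(416 nm) = 0.143 × (500/416)⁴ × 3.0106 = 0.143 × 2.0869 × 3.0106 = 0.8985.
T(690)/T(416) = exp(τ_B − τ_A) = exp(0.7797) = 2.1809.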